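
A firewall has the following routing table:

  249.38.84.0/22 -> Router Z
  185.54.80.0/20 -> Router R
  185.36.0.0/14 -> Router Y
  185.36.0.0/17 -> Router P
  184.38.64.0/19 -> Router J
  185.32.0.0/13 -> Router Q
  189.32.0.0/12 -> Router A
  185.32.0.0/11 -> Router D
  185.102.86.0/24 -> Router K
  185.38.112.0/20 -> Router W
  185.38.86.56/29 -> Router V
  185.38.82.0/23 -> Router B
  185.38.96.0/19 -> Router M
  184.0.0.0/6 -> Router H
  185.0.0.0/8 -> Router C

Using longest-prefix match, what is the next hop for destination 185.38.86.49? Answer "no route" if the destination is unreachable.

Routes whose prefix contains 185.38.86.49:
  184.0.0.0/6 (184.0.0.0 - 187.255.255.255) -> Router H
  185.0.0.0/8 (185.0.0.0 - 185.255.255.255) -> Router C
  185.32.0.0/11 (185.32.0.0 - 185.63.255.255) -> Router D
  185.32.0.0/13 (185.32.0.0 - 185.39.255.255) -> Router Q
  185.36.0.0/14 (185.36.0.0 - 185.39.255.255) -> Router Y
More-specific entries that do NOT match:
  185.38.86.56/29 (185.38.86.56 - 185.38.86.63) does not contain 185.38.86.49
  185.102.86.0/24 (185.102.86.0 - 185.102.86.255) does not contain 185.38.86.49
  185.38.82.0/23 (185.38.82.0 - 185.38.83.255) does not contain 185.38.86.49
  249.38.84.0/22 (249.38.84.0 - 249.38.87.255) does not contain 185.38.86.49
  185.54.80.0/20 (185.54.80.0 - 185.54.95.255) does not contain 185.38.86.49
  185.38.112.0/20 (185.38.112.0 - 185.38.127.255) does not contain 185.38.86.49
  184.38.64.0/19 (184.38.64.0 - 184.38.95.255) does not contain 185.38.86.49
  185.38.96.0/19 (185.38.96.0 - 185.38.127.255) does not contain 185.38.86.49
  185.36.0.0/17 (185.36.0.0 - 185.36.127.255) does not contain 185.38.86.49
Longest matching prefix is /14 -> next hop Router Y.

Router Y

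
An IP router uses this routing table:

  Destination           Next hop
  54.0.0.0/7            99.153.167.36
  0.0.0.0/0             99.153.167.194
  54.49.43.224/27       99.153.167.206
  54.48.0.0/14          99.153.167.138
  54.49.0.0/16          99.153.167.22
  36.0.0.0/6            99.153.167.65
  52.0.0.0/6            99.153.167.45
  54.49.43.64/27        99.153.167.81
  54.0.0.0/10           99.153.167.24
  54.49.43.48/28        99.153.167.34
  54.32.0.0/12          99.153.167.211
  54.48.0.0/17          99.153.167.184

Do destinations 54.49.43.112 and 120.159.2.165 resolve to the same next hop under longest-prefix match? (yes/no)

54.49.43.112: longest match 54.49.0.0/16 -> 99.153.167.22
120.159.2.165: longest match 0.0.0.0/0 -> 99.153.167.194

no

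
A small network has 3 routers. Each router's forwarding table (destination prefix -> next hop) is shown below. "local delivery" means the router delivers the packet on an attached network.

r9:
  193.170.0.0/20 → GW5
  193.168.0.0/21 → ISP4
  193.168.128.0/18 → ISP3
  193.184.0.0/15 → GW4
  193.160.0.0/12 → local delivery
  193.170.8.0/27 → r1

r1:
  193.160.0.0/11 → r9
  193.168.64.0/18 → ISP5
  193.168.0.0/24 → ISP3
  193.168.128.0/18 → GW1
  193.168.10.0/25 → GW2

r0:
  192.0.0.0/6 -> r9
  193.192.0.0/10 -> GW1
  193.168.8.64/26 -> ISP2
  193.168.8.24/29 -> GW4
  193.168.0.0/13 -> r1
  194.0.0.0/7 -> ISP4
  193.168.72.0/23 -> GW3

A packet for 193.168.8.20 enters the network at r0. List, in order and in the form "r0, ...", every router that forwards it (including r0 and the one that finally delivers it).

r0, r1, r9

At r0: longest match for 193.168.8.20 is 193.168.0.0/13 -> r1
At r1: longest match for 193.168.8.20 is 193.160.0.0/11 -> r9
At r9: longest match for 193.168.8.20 is 193.160.0.0/12 -> local delivery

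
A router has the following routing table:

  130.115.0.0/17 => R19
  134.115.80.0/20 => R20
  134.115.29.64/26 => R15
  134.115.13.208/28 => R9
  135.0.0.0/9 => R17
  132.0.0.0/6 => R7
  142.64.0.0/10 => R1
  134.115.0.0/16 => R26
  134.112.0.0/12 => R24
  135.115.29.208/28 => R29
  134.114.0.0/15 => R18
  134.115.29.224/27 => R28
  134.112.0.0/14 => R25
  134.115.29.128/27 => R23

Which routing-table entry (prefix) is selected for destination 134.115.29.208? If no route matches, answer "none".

134.115.0.0/16

Entries matching 134.115.29.208:
  132.0.0.0/6 (132.0.0.0 - 135.255.255.255)
  134.112.0.0/12 (134.112.0.0 - 134.127.255.255)
  134.112.0.0/14 (134.112.0.0 - 134.115.255.255)
  134.114.0.0/15 (134.114.0.0 - 134.115.255.255)
  134.115.0.0/16 (134.115.0.0 - 134.115.255.255)
Most specific is 134.115.0.0/16.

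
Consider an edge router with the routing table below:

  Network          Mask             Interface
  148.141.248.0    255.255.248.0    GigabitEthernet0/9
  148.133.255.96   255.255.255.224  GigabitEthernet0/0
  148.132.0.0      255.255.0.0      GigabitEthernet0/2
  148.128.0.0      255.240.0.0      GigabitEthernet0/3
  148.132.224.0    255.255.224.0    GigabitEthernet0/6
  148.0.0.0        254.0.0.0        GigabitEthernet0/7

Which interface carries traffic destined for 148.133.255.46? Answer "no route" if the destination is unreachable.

GigabitEthernet0/3

Routes whose prefix contains 148.133.255.46:
  148.0.0.0/7 (148.0.0.0 - 149.255.255.255) -> GigabitEthernet0/7
  148.128.0.0/12 (148.128.0.0 - 148.143.255.255) -> GigabitEthernet0/3
More-specific entries that do NOT match:
  148.133.255.96/27 (148.133.255.96 - 148.133.255.127) does not contain 148.133.255.46
  148.141.248.0/21 (148.141.248.0 - 148.141.255.255) does not contain 148.133.255.46
  148.132.224.0/19 (148.132.224.0 - 148.132.255.255) does not contain 148.133.255.46
  148.132.0.0/16 (148.132.0.0 - 148.132.255.255) does not contain 148.133.255.46
Longest matching prefix is /12 -> interface GigabitEthernet0/3.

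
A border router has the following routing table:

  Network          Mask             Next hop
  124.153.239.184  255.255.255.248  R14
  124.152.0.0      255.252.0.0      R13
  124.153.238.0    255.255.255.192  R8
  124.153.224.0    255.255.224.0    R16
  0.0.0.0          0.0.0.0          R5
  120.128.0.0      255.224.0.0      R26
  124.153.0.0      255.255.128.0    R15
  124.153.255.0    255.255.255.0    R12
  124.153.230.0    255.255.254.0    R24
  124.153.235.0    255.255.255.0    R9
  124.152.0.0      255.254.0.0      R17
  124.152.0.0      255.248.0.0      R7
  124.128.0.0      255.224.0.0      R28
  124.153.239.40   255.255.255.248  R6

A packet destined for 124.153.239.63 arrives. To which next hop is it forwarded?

Routes whose prefix contains 124.153.239.63:
  0.0.0.0/0 (default, matches everything) -> R5
  124.128.0.0/11 (124.128.0.0 - 124.159.255.255) -> R28
  124.152.0.0/13 (124.152.0.0 - 124.159.255.255) -> R7
  124.152.0.0/14 (124.152.0.0 - 124.155.255.255) -> R13
  124.152.0.0/15 (124.152.0.0 - 124.153.255.255) -> R17
  124.153.224.0/19 (124.153.224.0 - 124.153.255.255) -> R16
More-specific entries that do NOT match:
  124.153.239.184/29 (124.153.239.184 - 124.153.239.191) does not contain 124.153.239.63
  124.153.239.40/29 (124.153.239.40 - 124.153.239.47) does not contain 124.153.239.63
  124.153.238.0/26 (124.153.238.0 - 124.153.238.63) does not contain 124.153.239.63
  124.153.255.0/24 (124.153.255.0 - 124.153.255.255) does not contain 124.153.239.63
  124.153.235.0/24 (124.153.235.0 - 124.153.235.255) does not contain 124.153.239.63
  124.153.230.0/23 (124.153.230.0 - 124.153.231.255) does not contain 124.153.239.63
Longest matching prefix is /19 -> next hop R16.

R16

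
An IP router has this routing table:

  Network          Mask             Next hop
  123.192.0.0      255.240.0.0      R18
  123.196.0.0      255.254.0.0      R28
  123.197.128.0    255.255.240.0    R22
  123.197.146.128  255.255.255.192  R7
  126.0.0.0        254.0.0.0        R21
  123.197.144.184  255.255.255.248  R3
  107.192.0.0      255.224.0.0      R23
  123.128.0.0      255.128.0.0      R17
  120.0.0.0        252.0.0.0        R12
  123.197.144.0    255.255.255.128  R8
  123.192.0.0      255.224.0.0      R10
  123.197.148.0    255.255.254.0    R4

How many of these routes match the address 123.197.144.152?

Prefixes containing 123.197.144.152:
  120.0.0.0/6 (120.0.0.0 - 123.255.255.255)
  123.128.0.0/9 (123.128.0.0 - 123.255.255.255)
  123.192.0.0/11 (123.192.0.0 - 123.223.255.255)
  123.192.0.0/12 (123.192.0.0 - 123.207.255.255)
  123.196.0.0/15 (123.196.0.0 - 123.197.255.255)
Total matching entries: 5.

5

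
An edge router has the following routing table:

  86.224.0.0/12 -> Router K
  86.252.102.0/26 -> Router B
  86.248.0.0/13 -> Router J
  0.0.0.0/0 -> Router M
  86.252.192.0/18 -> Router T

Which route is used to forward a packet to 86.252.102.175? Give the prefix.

86.248.0.0/13

Entries matching 86.252.102.175:
  0.0.0.0/0 (default, matches everything)
  86.248.0.0/13 (86.248.0.0 - 86.255.255.255)
Most specific is 86.248.0.0/13.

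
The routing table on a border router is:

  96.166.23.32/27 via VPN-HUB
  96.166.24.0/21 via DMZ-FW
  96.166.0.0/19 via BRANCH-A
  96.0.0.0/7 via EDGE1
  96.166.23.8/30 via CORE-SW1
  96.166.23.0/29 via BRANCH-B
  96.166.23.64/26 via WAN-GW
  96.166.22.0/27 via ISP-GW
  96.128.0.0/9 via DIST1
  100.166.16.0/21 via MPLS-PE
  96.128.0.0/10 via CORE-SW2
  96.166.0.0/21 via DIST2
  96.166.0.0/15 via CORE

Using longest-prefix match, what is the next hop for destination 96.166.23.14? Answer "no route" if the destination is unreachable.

Routes whose prefix contains 96.166.23.14:
  96.0.0.0/7 (96.0.0.0 - 97.255.255.255) -> EDGE1
  96.128.0.0/9 (96.128.0.0 - 96.255.255.255) -> DIST1
  96.128.0.0/10 (96.128.0.0 - 96.191.255.255) -> CORE-SW2
  96.166.0.0/15 (96.166.0.0 - 96.167.255.255) -> CORE
  96.166.0.0/19 (96.166.0.0 - 96.166.31.255) -> BRANCH-A
More-specific entries that do NOT match:
  96.166.23.8/30 (96.166.23.8 - 96.166.23.11) does not contain 96.166.23.14
  96.166.23.0/29 (96.166.23.0 - 96.166.23.7) does not contain 96.166.23.14
  96.166.23.32/27 (96.166.23.32 - 96.166.23.63) does not contain 96.166.23.14
  96.166.22.0/27 (96.166.22.0 - 96.166.22.31) does not contain 96.166.23.14
  96.166.23.64/26 (96.166.23.64 - 96.166.23.127) does not contain 96.166.23.14
  96.166.24.0/21 (96.166.24.0 - 96.166.31.255) does not contain 96.166.23.14
  100.166.16.0/21 (100.166.16.0 - 100.166.23.255) does not contain 96.166.23.14
  96.166.0.0/21 (96.166.0.0 - 96.166.7.255) does not contain 96.166.23.14
Longest matching prefix is /19 -> next hop BRANCH-A.

BRANCH-A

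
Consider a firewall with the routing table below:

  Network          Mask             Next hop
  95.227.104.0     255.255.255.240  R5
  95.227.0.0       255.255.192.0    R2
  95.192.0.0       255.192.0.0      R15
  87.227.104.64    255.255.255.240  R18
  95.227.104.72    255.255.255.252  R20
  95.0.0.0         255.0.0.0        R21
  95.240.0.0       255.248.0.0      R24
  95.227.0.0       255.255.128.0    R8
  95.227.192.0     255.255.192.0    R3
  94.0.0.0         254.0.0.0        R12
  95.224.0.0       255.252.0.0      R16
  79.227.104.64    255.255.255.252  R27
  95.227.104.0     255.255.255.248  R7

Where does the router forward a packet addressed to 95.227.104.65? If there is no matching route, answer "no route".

Routes whose prefix contains 95.227.104.65:
  94.0.0.0/7 (94.0.0.0 - 95.255.255.255) -> R12
  95.0.0.0/8 (95.0.0.0 - 95.255.255.255) -> R21
  95.192.0.0/10 (95.192.0.0 - 95.255.255.255) -> R15
  95.224.0.0/14 (95.224.0.0 - 95.227.255.255) -> R16
  95.227.0.0/17 (95.227.0.0 - 95.227.127.255) -> R8
More-specific entries that do NOT match:
  95.227.104.72/30 (95.227.104.72 - 95.227.104.75) does not contain 95.227.104.65
  79.227.104.64/30 (79.227.104.64 - 79.227.104.67) does not contain 95.227.104.65
  95.227.104.0/29 (95.227.104.0 - 95.227.104.7) does not contain 95.227.104.65
  95.227.104.0/28 (95.227.104.0 - 95.227.104.15) does not contain 95.227.104.65
  87.227.104.64/28 (87.227.104.64 - 87.227.104.79) does not contain 95.227.104.65
  95.227.0.0/18 (95.227.0.0 - 95.227.63.255) does not contain 95.227.104.65
  95.227.192.0/18 (95.227.192.0 - 95.227.255.255) does not contain 95.227.104.65
Longest matching prefix is /17 -> next hop R8.

R8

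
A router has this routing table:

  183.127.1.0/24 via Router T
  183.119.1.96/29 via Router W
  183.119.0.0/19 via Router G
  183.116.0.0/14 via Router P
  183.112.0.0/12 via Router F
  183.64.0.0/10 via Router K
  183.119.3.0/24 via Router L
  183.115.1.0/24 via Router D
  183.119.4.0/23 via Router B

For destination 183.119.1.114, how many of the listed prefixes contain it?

Prefixes containing 183.119.1.114:
  183.64.0.0/10 (183.64.0.0 - 183.127.255.255)
  183.112.0.0/12 (183.112.0.0 - 183.127.255.255)
  183.116.0.0/14 (183.116.0.0 - 183.119.255.255)
  183.119.0.0/19 (183.119.0.0 - 183.119.31.255)
Total matching entries: 4.

4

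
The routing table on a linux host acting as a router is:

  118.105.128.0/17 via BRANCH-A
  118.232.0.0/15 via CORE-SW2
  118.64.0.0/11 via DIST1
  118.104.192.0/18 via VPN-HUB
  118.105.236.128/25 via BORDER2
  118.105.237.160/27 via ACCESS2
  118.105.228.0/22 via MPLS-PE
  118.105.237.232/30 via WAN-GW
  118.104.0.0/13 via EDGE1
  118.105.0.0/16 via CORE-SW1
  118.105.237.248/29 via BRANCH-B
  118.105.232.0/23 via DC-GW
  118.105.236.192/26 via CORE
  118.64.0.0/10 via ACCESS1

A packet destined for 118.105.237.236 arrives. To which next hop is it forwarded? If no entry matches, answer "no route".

BRANCH-A

Routes whose prefix contains 118.105.237.236:
  118.64.0.0/10 (118.64.0.0 - 118.127.255.255) -> ACCESS1
  118.104.0.0/13 (118.104.0.0 - 118.111.255.255) -> EDGE1
  118.105.0.0/16 (118.105.0.0 - 118.105.255.255) -> CORE-SW1
  118.105.128.0/17 (118.105.128.0 - 118.105.255.255) -> BRANCH-A
More-specific entries that do NOT match:
  118.105.237.232/30 (118.105.237.232 - 118.105.237.235) does not contain 118.105.237.236
  118.105.237.248/29 (118.105.237.248 - 118.105.237.255) does not contain 118.105.237.236
  118.105.237.160/27 (118.105.237.160 - 118.105.237.191) does not contain 118.105.237.236
  118.105.236.192/26 (118.105.236.192 - 118.105.236.255) does not contain 118.105.237.236
  118.105.236.128/25 (118.105.236.128 - 118.105.236.255) does not contain 118.105.237.236
  118.105.232.0/23 (118.105.232.0 - 118.105.233.255) does not contain 118.105.237.236
  118.105.228.0/22 (118.105.228.0 - 118.105.231.255) does not contain 118.105.237.236
  118.104.192.0/18 (118.104.192.0 - 118.104.255.255) does not contain 118.105.237.236
Longest matching prefix is /17 -> next hop BRANCH-A.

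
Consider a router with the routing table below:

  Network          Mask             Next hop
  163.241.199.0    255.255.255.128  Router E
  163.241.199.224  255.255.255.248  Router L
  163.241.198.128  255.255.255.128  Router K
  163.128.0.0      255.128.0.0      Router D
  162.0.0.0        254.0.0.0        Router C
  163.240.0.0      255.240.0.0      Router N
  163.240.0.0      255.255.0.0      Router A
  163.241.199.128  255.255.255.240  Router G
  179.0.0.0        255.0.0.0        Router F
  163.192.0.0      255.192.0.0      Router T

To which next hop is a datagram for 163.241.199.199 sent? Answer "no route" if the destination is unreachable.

Routes whose prefix contains 163.241.199.199:
  162.0.0.0/7 (162.0.0.0 - 163.255.255.255) -> Router C
  163.128.0.0/9 (163.128.0.0 - 163.255.255.255) -> Router D
  163.192.0.0/10 (163.192.0.0 - 163.255.255.255) -> Router T
  163.240.0.0/12 (163.240.0.0 - 163.255.255.255) -> Router N
More-specific entries that do NOT match:
  163.241.199.224/29 (163.241.199.224 - 163.241.199.231) does not contain 163.241.199.199
  163.241.199.128/28 (163.241.199.128 - 163.241.199.143) does not contain 163.241.199.199
  163.241.199.0/25 (163.241.199.0 - 163.241.199.127) does not contain 163.241.199.199
  163.241.198.128/25 (163.241.198.128 - 163.241.198.255) does not contain 163.241.199.199
  163.240.0.0/16 (163.240.0.0 - 163.240.255.255) does not contain 163.241.199.199
Longest matching prefix is /12 -> next hop Router N.

Router N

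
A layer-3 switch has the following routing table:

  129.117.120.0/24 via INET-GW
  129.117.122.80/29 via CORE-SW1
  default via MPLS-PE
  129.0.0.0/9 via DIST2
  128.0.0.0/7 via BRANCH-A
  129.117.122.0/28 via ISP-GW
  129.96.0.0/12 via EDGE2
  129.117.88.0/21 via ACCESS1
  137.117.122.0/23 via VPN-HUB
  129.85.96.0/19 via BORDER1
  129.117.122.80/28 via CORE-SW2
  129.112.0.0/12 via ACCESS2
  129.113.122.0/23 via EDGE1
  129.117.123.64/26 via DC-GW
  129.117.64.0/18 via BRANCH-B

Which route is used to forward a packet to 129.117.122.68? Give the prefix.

129.117.64.0/18

Entries matching 129.117.122.68:
  0.0.0.0/0 (default, matches everything)
  128.0.0.0/7 (128.0.0.0 - 129.255.255.255)
  129.0.0.0/9 (129.0.0.0 - 129.127.255.255)
  129.112.0.0/12 (129.112.0.0 - 129.127.255.255)
  129.117.64.0/18 (129.117.64.0 - 129.117.127.255)
Most specific is 129.117.64.0/18.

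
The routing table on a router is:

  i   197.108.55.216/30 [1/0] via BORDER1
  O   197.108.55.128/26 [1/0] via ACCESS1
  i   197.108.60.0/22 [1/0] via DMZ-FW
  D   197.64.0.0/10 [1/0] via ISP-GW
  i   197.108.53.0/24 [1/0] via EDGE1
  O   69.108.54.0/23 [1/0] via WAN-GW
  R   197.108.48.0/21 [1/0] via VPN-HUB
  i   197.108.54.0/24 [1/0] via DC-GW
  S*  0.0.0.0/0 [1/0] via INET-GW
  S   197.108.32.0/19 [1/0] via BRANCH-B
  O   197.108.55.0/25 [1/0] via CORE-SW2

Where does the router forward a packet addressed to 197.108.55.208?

Routes whose prefix contains 197.108.55.208:
  0.0.0.0/0 (default, matches everything) -> INET-GW
  197.64.0.0/10 (197.64.0.0 - 197.127.255.255) -> ISP-GW
  197.108.32.0/19 (197.108.32.0 - 197.108.63.255) -> BRANCH-B
  197.108.48.0/21 (197.108.48.0 - 197.108.55.255) -> VPN-HUB
More-specific entries that do NOT match:
  197.108.55.216/30 (197.108.55.216 - 197.108.55.219) does not contain 197.108.55.208
  197.108.55.128/26 (197.108.55.128 - 197.108.55.191) does not contain 197.108.55.208
  197.108.55.0/25 (197.108.55.0 - 197.108.55.127) does not contain 197.108.55.208
  197.108.53.0/24 (197.108.53.0 - 197.108.53.255) does not contain 197.108.55.208
  197.108.54.0/24 (197.108.54.0 - 197.108.54.255) does not contain 197.108.55.208
  69.108.54.0/23 (69.108.54.0 - 69.108.55.255) does not contain 197.108.55.208
  197.108.60.0/22 (197.108.60.0 - 197.108.63.255) does not contain 197.108.55.208
Longest matching prefix is /21 -> next hop VPN-HUB.

VPN-HUB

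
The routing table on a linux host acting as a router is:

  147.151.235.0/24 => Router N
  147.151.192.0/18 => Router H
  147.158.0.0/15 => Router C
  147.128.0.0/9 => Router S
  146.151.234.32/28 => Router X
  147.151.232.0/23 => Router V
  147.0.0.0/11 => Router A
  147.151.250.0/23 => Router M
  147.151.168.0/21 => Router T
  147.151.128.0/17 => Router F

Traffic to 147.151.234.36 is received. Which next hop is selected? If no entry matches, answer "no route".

Router H

Routes whose prefix contains 147.151.234.36:
  147.128.0.0/9 (147.128.0.0 - 147.255.255.255) -> Router S
  147.151.128.0/17 (147.151.128.0 - 147.151.255.255) -> Router F
  147.151.192.0/18 (147.151.192.0 - 147.151.255.255) -> Router H
More-specific entries that do NOT match:
  146.151.234.32/28 (146.151.234.32 - 146.151.234.47) does not contain 147.151.234.36
  147.151.235.0/24 (147.151.235.0 - 147.151.235.255) does not contain 147.151.234.36
  147.151.232.0/23 (147.151.232.0 - 147.151.233.255) does not contain 147.151.234.36
  147.151.250.0/23 (147.151.250.0 - 147.151.251.255) does not contain 147.151.234.36
  147.151.168.0/21 (147.151.168.0 - 147.151.175.255) does not contain 147.151.234.36
Longest matching prefix is /18 -> next hop Router H.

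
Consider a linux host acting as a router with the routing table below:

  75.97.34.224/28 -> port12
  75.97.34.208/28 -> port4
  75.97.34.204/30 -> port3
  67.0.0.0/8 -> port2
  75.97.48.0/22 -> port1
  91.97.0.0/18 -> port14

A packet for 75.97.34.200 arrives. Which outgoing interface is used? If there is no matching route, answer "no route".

no route

No entry's prefix contains 75.97.34.200; there is no default route.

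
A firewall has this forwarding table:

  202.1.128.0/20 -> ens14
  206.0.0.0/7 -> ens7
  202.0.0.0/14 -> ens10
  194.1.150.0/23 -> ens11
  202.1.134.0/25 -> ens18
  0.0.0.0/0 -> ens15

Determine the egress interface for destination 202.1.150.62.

ens10

Routes whose prefix contains 202.1.150.62:
  0.0.0.0/0 (default, matches everything) -> ens15
  202.0.0.0/14 (202.0.0.0 - 202.3.255.255) -> ens10
More-specific entries that do NOT match:
  202.1.134.0/25 (202.1.134.0 - 202.1.134.127) does not contain 202.1.150.62
  194.1.150.0/23 (194.1.150.0 - 194.1.151.255) does not contain 202.1.150.62
  202.1.128.0/20 (202.1.128.0 - 202.1.143.255) does not contain 202.1.150.62
Longest matching prefix is /14 -> interface ens10.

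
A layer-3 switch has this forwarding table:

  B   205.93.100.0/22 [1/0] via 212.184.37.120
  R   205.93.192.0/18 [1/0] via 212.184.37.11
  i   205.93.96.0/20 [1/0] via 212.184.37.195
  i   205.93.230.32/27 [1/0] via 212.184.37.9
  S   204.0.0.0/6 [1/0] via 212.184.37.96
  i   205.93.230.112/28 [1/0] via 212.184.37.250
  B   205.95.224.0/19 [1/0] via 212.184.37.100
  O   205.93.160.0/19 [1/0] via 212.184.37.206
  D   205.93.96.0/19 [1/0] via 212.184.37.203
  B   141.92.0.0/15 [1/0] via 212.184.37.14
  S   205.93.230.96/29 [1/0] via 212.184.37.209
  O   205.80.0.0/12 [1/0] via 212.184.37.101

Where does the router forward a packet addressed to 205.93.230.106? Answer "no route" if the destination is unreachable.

Routes whose prefix contains 205.93.230.106:
  204.0.0.0/6 (204.0.0.0 - 207.255.255.255) -> 212.184.37.96
  205.80.0.0/12 (205.80.0.0 - 205.95.255.255) -> 212.184.37.101
  205.93.192.0/18 (205.93.192.0 - 205.93.255.255) -> 212.184.37.11
More-specific entries that do NOT match:
  205.93.230.96/29 (205.93.230.96 - 205.93.230.103) does not contain 205.93.230.106
  205.93.230.112/28 (205.93.230.112 - 205.93.230.127) does not contain 205.93.230.106
  205.93.230.32/27 (205.93.230.32 - 205.93.230.63) does not contain 205.93.230.106
  205.93.100.0/22 (205.93.100.0 - 205.93.103.255) does not contain 205.93.230.106
  205.93.96.0/20 (205.93.96.0 - 205.93.111.255) does not contain 205.93.230.106
  205.95.224.0/19 (205.95.224.0 - 205.95.255.255) does not contain 205.93.230.106
  205.93.160.0/19 (205.93.160.0 - 205.93.191.255) does not contain 205.93.230.106
  205.93.96.0/19 (205.93.96.0 - 205.93.127.255) does not contain 205.93.230.106
Longest matching prefix is /18 -> next hop 212.184.37.11.

212.184.37.11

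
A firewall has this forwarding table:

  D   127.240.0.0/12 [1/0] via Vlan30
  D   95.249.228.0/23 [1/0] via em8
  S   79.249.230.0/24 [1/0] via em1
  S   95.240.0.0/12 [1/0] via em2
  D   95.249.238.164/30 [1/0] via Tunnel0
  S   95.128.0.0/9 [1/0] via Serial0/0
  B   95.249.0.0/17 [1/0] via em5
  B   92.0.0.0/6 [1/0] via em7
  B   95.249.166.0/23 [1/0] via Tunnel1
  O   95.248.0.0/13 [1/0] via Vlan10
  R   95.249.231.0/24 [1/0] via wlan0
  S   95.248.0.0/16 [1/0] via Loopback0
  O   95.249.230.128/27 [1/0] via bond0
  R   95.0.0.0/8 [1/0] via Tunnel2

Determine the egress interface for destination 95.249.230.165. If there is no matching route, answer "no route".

Routes whose prefix contains 95.249.230.165:
  92.0.0.0/6 (92.0.0.0 - 95.255.255.255) -> em7
  95.0.0.0/8 (95.0.0.0 - 95.255.255.255) -> Tunnel2
  95.128.0.0/9 (95.128.0.0 - 95.255.255.255) -> Serial0/0
  95.240.0.0/12 (95.240.0.0 - 95.255.255.255) -> em2
  95.248.0.0/13 (95.248.0.0 - 95.255.255.255) -> Vlan10
More-specific entries that do NOT match:
  95.249.238.164/30 (95.249.238.164 - 95.249.238.167) does not contain 95.249.230.165
  95.249.230.128/27 (95.249.230.128 - 95.249.230.159) does not contain 95.249.230.165
  79.249.230.0/24 (79.249.230.0 - 79.249.230.255) does not contain 95.249.230.165
  95.249.231.0/24 (95.249.231.0 - 95.249.231.255) does not contain 95.249.230.165
  95.249.228.0/23 (95.249.228.0 - 95.249.229.255) does not contain 95.249.230.165
  95.249.166.0/23 (95.249.166.0 - 95.249.167.255) does not contain 95.249.230.165
  95.249.0.0/17 (95.249.0.0 - 95.249.127.255) does not contain 95.249.230.165
  95.248.0.0/16 (95.248.0.0 - 95.248.255.255) does not contain 95.249.230.165
Longest matching prefix is /13 -> interface Vlan10.

Vlan10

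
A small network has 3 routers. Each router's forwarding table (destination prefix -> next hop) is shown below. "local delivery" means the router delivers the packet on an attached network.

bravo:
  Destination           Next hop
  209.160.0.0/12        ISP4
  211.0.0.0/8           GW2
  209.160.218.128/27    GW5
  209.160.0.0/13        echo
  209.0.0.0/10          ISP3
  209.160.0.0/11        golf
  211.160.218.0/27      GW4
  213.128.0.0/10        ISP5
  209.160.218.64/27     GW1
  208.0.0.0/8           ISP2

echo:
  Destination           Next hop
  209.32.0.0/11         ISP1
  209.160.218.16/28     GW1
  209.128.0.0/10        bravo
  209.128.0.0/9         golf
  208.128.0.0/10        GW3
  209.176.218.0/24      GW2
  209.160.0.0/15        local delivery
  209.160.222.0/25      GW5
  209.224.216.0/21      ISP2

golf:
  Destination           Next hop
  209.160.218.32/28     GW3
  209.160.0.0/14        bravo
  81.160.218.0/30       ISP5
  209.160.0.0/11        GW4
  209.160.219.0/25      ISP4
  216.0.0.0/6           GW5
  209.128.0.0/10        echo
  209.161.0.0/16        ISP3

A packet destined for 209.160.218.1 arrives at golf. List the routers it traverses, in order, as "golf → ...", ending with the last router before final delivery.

golf → bravo → echo

At golf: longest match for 209.160.218.1 is 209.160.0.0/14 -> bravo
At bravo: longest match for 209.160.218.1 is 209.160.0.0/13 -> echo
At echo: longest match for 209.160.218.1 is 209.160.0.0/15 -> local delivery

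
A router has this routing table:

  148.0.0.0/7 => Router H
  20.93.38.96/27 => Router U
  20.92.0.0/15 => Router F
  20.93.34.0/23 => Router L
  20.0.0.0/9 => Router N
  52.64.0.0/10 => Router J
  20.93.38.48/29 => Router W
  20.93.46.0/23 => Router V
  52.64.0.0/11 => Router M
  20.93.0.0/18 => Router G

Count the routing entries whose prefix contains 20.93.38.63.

Prefixes containing 20.93.38.63:
  20.0.0.0/9 (20.0.0.0 - 20.127.255.255)
  20.92.0.0/15 (20.92.0.0 - 20.93.255.255)
  20.93.0.0/18 (20.93.0.0 - 20.93.63.255)
Total matching entries: 3.

3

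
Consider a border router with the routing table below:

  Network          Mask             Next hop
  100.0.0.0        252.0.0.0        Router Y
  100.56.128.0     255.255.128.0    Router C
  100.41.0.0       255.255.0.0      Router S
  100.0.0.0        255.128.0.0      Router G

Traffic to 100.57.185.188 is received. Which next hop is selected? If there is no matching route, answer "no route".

Routes whose prefix contains 100.57.185.188:
  100.0.0.0/6 (100.0.0.0 - 103.255.255.255) -> Router Y
  100.0.0.0/9 (100.0.0.0 - 100.127.255.255) -> Router G
More-specific entries that do NOT match:
  100.56.128.0/17 (100.56.128.0 - 100.56.255.255) does not contain 100.57.185.188
  100.41.0.0/16 (100.41.0.0 - 100.41.255.255) does not contain 100.57.185.188
Longest matching prefix is /9 -> next hop Router G.

Router G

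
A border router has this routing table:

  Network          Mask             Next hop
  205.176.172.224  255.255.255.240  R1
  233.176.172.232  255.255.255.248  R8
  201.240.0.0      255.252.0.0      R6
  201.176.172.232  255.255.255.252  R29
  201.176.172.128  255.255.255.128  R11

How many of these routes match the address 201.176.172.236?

1

Prefixes containing 201.176.172.236:
  201.176.172.128/25 (201.176.172.128 - 201.176.172.255)
Total matching entries: 1.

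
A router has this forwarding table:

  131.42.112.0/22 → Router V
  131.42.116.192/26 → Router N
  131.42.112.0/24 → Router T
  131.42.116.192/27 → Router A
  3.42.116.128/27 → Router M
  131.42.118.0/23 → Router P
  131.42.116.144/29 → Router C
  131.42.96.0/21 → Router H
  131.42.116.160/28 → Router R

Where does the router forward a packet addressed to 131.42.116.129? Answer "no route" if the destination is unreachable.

no route

No entry's prefix contains 131.42.116.129; there is no default route.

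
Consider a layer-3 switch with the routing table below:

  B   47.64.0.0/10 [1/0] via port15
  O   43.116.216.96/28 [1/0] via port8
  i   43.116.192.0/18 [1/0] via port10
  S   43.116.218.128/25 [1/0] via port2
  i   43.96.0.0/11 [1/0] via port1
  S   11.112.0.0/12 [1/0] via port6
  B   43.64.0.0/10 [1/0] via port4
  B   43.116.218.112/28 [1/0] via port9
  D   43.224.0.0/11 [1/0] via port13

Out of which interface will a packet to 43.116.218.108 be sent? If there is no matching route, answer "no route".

Routes whose prefix contains 43.116.218.108:
  43.64.0.0/10 (43.64.0.0 - 43.127.255.255) -> port4
  43.96.0.0/11 (43.96.0.0 - 43.127.255.255) -> port1
  43.116.192.0/18 (43.116.192.0 - 43.116.255.255) -> port10
More-specific entries that do NOT match:
  43.116.216.96/28 (43.116.216.96 - 43.116.216.111) does not contain 43.116.218.108
  43.116.218.112/28 (43.116.218.112 - 43.116.218.127) does not contain 43.116.218.108
  43.116.218.128/25 (43.116.218.128 - 43.116.218.255) does not contain 43.116.218.108
Longest matching prefix is /18 -> interface port10.

port10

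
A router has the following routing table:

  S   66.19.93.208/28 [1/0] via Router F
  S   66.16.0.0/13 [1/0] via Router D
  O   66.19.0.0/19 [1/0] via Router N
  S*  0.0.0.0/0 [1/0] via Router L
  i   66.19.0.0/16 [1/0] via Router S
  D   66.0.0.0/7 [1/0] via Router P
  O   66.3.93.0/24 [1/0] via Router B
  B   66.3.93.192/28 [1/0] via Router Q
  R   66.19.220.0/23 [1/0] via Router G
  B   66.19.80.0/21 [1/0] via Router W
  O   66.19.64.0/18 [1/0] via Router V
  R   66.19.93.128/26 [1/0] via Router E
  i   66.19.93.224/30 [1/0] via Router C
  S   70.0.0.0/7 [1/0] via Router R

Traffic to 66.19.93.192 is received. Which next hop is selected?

Routes whose prefix contains 66.19.93.192:
  0.0.0.0/0 (default, matches everything) -> Router L
  66.0.0.0/7 (66.0.0.0 - 67.255.255.255) -> Router P
  66.16.0.0/13 (66.16.0.0 - 66.23.255.255) -> Router D
  66.19.0.0/16 (66.19.0.0 - 66.19.255.255) -> Router S
  66.19.64.0/18 (66.19.64.0 - 66.19.127.255) -> Router V
More-specific entries that do NOT match:
  66.19.93.224/30 (66.19.93.224 - 66.19.93.227) does not contain 66.19.93.192
  66.19.93.208/28 (66.19.93.208 - 66.19.93.223) does not contain 66.19.93.192
  66.3.93.192/28 (66.3.93.192 - 66.3.93.207) does not contain 66.19.93.192
  66.19.93.128/26 (66.19.93.128 - 66.19.93.191) does not contain 66.19.93.192
  66.3.93.0/24 (66.3.93.0 - 66.3.93.255) does not contain 66.19.93.192
  66.19.220.0/23 (66.19.220.0 - 66.19.221.255) does not contain 66.19.93.192
  66.19.80.0/21 (66.19.80.0 - 66.19.87.255) does not contain 66.19.93.192
  66.19.0.0/19 (66.19.0.0 - 66.19.31.255) does not contain 66.19.93.192
Longest matching prefix is /18 -> next hop Router V.

Router V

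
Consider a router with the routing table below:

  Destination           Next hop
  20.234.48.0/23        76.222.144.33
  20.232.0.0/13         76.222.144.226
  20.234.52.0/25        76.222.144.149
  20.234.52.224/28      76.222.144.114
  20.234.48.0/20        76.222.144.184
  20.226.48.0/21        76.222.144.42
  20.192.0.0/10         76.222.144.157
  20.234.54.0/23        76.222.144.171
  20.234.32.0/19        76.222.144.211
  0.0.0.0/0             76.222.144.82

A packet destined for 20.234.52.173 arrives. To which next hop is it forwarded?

76.222.144.184

Routes whose prefix contains 20.234.52.173:
  0.0.0.0/0 (default, matches everything) -> 76.222.144.82
  20.192.0.0/10 (20.192.0.0 - 20.255.255.255) -> 76.222.144.157
  20.232.0.0/13 (20.232.0.0 - 20.239.255.255) -> 76.222.144.226
  20.234.32.0/19 (20.234.32.0 - 20.234.63.255) -> 76.222.144.211
  20.234.48.0/20 (20.234.48.0 - 20.234.63.255) -> 76.222.144.184
More-specific entries that do NOT match:
  20.234.52.224/28 (20.234.52.224 - 20.234.52.239) does not contain 20.234.52.173
  20.234.52.0/25 (20.234.52.0 - 20.234.52.127) does not contain 20.234.52.173
  20.234.48.0/23 (20.234.48.0 - 20.234.49.255) does not contain 20.234.52.173
  20.234.54.0/23 (20.234.54.0 - 20.234.55.255) does not contain 20.234.52.173
  20.226.48.0/21 (20.226.48.0 - 20.226.55.255) does not contain 20.234.52.173
Longest matching prefix is /20 -> next hop 76.222.144.184.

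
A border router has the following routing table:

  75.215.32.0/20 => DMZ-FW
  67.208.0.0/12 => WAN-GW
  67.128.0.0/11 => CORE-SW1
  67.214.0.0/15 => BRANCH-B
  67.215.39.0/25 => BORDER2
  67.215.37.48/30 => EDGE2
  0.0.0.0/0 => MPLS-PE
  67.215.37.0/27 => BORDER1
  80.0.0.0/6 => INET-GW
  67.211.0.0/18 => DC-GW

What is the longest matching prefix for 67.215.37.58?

Entries matching 67.215.37.58:
  0.0.0.0/0 (default, matches everything)
  67.208.0.0/12 (67.208.0.0 - 67.223.255.255)
  67.214.0.0/15 (67.214.0.0 - 67.215.255.255)
Most specific is 67.214.0.0/15.

67.214.0.0/15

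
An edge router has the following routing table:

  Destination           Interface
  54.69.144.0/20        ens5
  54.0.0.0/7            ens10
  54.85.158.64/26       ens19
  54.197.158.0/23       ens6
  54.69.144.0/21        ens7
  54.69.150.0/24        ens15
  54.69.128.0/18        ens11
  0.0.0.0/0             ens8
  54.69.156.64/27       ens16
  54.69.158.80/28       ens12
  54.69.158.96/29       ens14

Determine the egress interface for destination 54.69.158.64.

ens5

Routes whose prefix contains 54.69.158.64:
  0.0.0.0/0 (default, matches everything) -> ens8
  54.0.0.0/7 (54.0.0.0 - 55.255.255.255) -> ens10
  54.69.128.0/18 (54.69.128.0 - 54.69.191.255) -> ens11
  54.69.144.0/20 (54.69.144.0 - 54.69.159.255) -> ens5
More-specific entries that do NOT match:
  54.69.158.96/29 (54.69.158.96 - 54.69.158.103) does not contain 54.69.158.64
  54.69.158.80/28 (54.69.158.80 - 54.69.158.95) does not contain 54.69.158.64
  54.69.156.64/27 (54.69.156.64 - 54.69.156.95) does not contain 54.69.158.64
  54.85.158.64/26 (54.85.158.64 - 54.85.158.127) does not contain 54.69.158.64
  54.69.150.0/24 (54.69.150.0 - 54.69.150.255) does not contain 54.69.158.64
  54.197.158.0/23 (54.197.158.0 - 54.197.159.255) does not contain 54.69.158.64
  54.69.144.0/21 (54.69.144.0 - 54.69.151.255) does not contain 54.69.158.64
Longest matching prefix is /20 -> interface ens5.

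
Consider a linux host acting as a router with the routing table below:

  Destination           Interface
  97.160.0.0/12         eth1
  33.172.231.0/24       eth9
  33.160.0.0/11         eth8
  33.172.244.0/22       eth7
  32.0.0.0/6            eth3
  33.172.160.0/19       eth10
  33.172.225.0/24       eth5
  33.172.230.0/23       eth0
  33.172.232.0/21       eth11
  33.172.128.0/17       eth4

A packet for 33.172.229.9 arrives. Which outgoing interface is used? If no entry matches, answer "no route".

Routes whose prefix contains 33.172.229.9:
  32.0.0.0/6 (32.0.0.0 - 35.255.255.255) -> eth3
  33.160.0.0/11 (33.160.0.0 - 33.191.255.255) -> eth8
  33.172.128.0/17 (33.172.128.0 - 33.172.255.255) -> eth4
More-specific entries that do NOT match:
  33.172.231.0/24 (33.172.231.0 - 33.172.231.255) does not contain 33.172.229.9
  33.172.225.0/24 (33.172.225.0 - 33.172.225.255) does not contain 33.172.229.9
  33.172.230.0/23 (33.172.230.0 - 33.172.231.255) does not contain 33.172.229.9
  33.172.244.0/22 (33.172.244.0 - 33.172.247.255) does not contain 33.172.229.9
  33.172.232.0/21 (33.172.232.0 - 33.172.239.255) does not contain 33.172.229.9
  33.172.160.0/19 (33.172.160.0 - 33.172.191.255) does not contain 33.172.229.9
Longest matching prefix is /17 -> interface eth4.

eth4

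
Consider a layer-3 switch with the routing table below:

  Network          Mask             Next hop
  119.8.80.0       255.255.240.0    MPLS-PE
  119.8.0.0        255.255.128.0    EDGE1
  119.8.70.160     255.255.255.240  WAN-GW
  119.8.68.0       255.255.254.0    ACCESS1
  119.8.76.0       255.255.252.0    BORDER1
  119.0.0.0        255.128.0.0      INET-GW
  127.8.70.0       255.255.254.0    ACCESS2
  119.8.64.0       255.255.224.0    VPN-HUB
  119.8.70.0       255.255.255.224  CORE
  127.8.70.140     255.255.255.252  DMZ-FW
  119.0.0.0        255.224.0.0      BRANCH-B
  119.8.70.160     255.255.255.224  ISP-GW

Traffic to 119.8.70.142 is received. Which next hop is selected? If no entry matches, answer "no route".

Routes whose prefix contains 119.8.70.142:
  119.0.0.0/9 (119.0.0.0 - 119.127.255.255) -> INET-GW
  119.0.0.0/11 (119.0.0.0 - 119.31.255.255) -> BRANCH-B
  119.8.0.0/17 (119.8.0.0 - 119.8.127.255) -> EDGE1
  119.8.64.0/19 (119.8.64.0 - 119.8.95.255) -> VPN-HUB
More-specific entries that do NOT match:
  127.8.70.140/30 (127.8.70.140 - 127.8.70.143) does not contain 119.8.70.142
  119.8.70.160/28 (119.8.70.160 - 119.8.70.175) does not contain 119.8.70.142
  119.8.70.0/27 (119.8.70.0 - 119.8.70.31) does not contain 119.8.70.142
  119.8.70.160/27 (119.8.70.160 - 119.8.70.191) does not contain 119.8.70.142
  119.8.68.0/23 (119.8.68.0 - 119.8.69.255) does not contain 119.8.70.142
  127.8.70.0/23 (127.8.70.0 - 127.8.71.255) does not contain 119.8.70.142
  119.8.76.0/22 (119.8.76.0 - 119.8.79.255) does not contain 119.8.70.142
  119.8.80.0/20 (119.8.80.0 - 119.8.95.255) does not contain 119.8.70.142
Longest matching prefix is /19 -> next hop VPN-HUB.

VPN-HUB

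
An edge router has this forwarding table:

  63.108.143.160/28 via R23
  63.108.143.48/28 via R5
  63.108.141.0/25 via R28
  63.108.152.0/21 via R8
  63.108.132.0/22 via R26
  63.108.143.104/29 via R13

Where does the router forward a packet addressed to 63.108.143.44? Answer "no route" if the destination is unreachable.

No entry's prefix contains 63.108.143.44; there is no default route.

no route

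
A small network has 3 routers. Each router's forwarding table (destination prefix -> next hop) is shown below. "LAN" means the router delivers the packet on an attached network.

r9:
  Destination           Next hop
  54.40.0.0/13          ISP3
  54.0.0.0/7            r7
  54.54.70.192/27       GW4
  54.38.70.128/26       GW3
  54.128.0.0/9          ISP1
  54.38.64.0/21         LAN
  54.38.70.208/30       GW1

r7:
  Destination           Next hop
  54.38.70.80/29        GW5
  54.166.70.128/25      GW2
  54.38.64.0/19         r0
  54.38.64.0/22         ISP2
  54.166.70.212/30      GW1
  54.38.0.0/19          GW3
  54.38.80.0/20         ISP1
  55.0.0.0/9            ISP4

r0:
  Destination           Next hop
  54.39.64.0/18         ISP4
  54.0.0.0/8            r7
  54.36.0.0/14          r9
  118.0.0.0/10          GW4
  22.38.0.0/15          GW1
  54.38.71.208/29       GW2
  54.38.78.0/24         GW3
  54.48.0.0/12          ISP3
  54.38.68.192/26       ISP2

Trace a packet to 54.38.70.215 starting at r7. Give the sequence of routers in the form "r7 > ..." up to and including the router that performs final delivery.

r7 > r0 > r9

At r7: longest match for 54.38.70.215 is 54.38.64.0/19 -> r0
At r0: longest match for 54.38.70.215 is 54.36.0.0/14 -> r9
At r9: longest match for 54.38.70.215 is 54.38.64.0/21 -> LAN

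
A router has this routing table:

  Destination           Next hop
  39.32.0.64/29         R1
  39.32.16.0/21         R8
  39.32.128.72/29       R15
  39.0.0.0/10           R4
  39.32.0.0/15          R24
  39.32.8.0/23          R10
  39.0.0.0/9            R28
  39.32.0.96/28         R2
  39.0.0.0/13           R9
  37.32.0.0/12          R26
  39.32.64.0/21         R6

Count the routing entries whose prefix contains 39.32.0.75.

3

Prefixes containing 39.32.0.75:
  39.0.0.0/9 (39.0.0.0 - 39.127.255.255)
  39.0.0.0/10 (39.0.0.0 - 39.63.255.255)
  39.32.0.0/15 (39.32.0.0 - 39.33.255.255)
Total matching entries: 3.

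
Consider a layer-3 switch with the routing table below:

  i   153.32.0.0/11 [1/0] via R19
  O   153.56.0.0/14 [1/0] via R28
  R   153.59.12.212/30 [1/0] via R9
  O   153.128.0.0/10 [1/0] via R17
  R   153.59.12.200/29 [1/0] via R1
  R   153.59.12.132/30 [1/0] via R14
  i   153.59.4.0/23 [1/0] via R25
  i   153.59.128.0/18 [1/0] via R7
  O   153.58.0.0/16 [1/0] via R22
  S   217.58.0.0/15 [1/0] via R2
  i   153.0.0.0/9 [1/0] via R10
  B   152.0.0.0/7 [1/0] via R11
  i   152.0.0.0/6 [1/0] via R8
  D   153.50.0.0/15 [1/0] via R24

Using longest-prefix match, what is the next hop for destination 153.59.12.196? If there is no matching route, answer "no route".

R28

Routes whose prefix contains 153.59.12.196:
  152.0.0.0/6 (152.0.0.0 - 155.255.255.255) -> R8
  152.0.0.0/7 (152.0.0.0 - 153.255.255.255) -> R11
  153.0.0.0/9 (153.0.0.0 - 153.127.255.255) -> R10
  153.32.0.0/11 (153.32.0.0 - 153.63.255.255) -> R19
  153.56.0.0/14 (153.56.0.0 - 153.59.255.255) -> R28
More-specific entries that do NOT match:
  153.59.12.212/30 (153.59.12.212 - 153.59.12.215) does not contain 153.59.12.196
  153.59.12.132/30 (153.59.12.132 - 153.59.12.135) does not contain 153.59.12.196
  153.59.12.200/29 (153.59.12.200 - 153.59.12.207) does not contain 153.59.12.196
  153.59.4.0/23 (153.59.4.0 - 153.59.5.255) does not contain 153.59.12.196
  153.59.128.0/18 (153.59.128.0 - 153.59.191.255) does not contain 153.59.12.196
  153.58.0.0/16 (153.58.0.0 - 153.58.255.255) does not contain 153.59.12.196
  217.58.0.0/15 (217.58.0.0 - 217.59.255.255) does not contain 153.59.12.196
  153.50.0.0/15 (153.50.0.0 - 153.51.255.255) does not contain 153.59.12.196
Longest matching prefix is /14 -> next hop R28.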